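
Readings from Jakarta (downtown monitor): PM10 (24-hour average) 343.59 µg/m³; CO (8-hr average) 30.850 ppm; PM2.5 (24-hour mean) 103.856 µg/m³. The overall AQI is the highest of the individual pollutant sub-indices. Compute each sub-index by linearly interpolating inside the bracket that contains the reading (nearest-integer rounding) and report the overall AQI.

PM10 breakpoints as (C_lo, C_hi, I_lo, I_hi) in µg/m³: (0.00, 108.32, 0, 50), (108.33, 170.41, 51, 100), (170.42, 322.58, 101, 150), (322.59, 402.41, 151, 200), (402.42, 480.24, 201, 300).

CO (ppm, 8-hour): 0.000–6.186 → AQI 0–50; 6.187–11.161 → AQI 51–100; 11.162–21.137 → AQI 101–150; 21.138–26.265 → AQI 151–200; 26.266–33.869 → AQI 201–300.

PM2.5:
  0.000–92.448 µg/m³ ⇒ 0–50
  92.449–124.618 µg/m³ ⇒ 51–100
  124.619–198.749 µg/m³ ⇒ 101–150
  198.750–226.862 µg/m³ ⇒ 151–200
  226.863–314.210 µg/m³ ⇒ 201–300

261

PM10: 343.59 ∈ [322.59, 402.41] ↔ index [151, 200].
151 + (343.59−322.59)·(200−151)/(402.41−322.59) = 151 + 21.00·49/79.82 ≈ 163.89, so AQI = 164.
CO 30.850: bracket 26.266–33.869 → index 201–300; slope 99/7.603, offset 4.584.
AQI = 201 + 99/7.603·4.584 ≈ 260.69 ⇒ 261.
PM2.5 103.856: bracket 92.449–124.618 → index 51–100; slope 49/32.169, offset 11.407.
AQI = 51 + 49/32.169·11.407 ≈ 68.38 ⇒ 68.
Sub-indices: PM10→164, CO→261, PM2.5→68. Overall AQI = max = 261; dominant pollutant is CO.
AQI 261: Very Unhealthy.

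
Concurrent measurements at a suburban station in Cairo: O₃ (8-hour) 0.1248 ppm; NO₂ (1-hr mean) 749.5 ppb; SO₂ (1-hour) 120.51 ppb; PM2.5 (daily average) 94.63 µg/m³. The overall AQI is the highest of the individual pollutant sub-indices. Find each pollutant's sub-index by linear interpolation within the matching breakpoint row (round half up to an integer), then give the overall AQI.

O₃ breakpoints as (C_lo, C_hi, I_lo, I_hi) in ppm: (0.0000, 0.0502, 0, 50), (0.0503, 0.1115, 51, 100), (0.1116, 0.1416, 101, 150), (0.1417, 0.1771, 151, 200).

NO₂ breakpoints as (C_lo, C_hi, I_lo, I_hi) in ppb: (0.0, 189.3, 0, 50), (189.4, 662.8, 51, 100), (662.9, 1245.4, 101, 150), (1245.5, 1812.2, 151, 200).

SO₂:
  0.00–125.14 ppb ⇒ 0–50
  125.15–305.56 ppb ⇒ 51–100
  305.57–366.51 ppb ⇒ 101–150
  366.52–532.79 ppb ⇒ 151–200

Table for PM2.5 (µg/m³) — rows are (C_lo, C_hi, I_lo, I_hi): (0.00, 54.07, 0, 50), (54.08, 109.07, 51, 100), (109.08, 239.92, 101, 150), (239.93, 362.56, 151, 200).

O₃: 0.1248 lies in 0.1116–0.1416, so I_lo=101, I_hi=150, C_lo=0.1116, C_hi=0.1416.
(150−101)/(0.1416−0.1116) × (0.1248−0.1116) + 101 = 49/0.0300 × 0.0132 + 101 ≈ 122.56 → 123.
NO₂ 749.5: bracket 662.9–1245.4 → index 101–150; slope 49/582.5, offset 86.6.
AQI = 101 + 49/582.5·86.6 ≈ 108.28 ⇒ 108.
SO₂ 120.51: bracket 0.00–125.14 → index 0–50; slope 50/125.14, offset 120.51.
AQI = 0 + 50/125.14·120.51 ≈ 48.15 ⇒ 48.
PM2.5: 94.63 lies in 54.08–109.07, so I_lo=51, I_hi=100, C_lo=54.08, C_hi=109.07.
(100−51)/(109.07−54.08) × (94.63−54.08) + 51 = 49/54.99 × 40.55 + 51 ≈ 87.13 → 87.
Sub-indices: O₃→123, NO₂→108, SO₂→48, PM2.5→87. Overall AQI = max = 123; dominant pollutant is O₃.

123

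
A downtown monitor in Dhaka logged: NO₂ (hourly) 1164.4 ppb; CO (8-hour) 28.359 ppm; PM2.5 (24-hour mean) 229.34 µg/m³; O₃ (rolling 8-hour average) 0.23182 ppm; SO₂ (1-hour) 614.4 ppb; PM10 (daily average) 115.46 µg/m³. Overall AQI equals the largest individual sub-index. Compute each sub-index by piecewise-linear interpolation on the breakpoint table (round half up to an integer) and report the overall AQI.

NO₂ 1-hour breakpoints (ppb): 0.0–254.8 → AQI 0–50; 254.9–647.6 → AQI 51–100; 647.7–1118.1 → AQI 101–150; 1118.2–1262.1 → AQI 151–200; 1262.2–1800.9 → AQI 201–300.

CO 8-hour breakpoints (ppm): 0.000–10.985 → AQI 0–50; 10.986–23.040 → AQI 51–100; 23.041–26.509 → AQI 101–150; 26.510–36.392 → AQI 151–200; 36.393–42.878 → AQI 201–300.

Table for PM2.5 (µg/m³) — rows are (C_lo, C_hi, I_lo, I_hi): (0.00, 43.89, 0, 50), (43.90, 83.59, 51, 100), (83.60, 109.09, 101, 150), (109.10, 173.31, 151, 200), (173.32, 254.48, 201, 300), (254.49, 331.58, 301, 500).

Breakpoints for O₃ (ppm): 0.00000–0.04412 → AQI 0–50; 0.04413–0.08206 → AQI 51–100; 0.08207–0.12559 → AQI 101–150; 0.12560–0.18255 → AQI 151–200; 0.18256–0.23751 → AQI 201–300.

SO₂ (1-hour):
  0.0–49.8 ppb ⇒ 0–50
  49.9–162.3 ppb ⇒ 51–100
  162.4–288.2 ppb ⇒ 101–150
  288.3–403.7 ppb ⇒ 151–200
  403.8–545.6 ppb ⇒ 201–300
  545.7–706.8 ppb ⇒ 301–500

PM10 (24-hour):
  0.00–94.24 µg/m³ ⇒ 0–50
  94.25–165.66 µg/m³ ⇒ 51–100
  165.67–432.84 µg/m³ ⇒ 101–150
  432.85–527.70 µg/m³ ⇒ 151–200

386

NO₂: 1164.4 ∈ [1118.2, 1262.1] ↔ index [151, 200].
151 + (1164.4−1118.2)·(200−151)/(1262.1−1118.2) = 151 + 46.2·49/143.9 ≈ 166.73, so AQI = 167.
CO: 28.359 ∈ [26.510, 36.392] ↔ index [151, 200].
151 + (28.359−26.510)·(200−151)/(36.392−26.510) = 151 + 1.849·49/9.882 ≈ 160.17, so AQI = 160.
PM2.5: row 173.32–254.48 (AQI 201–300). (300−201)·(229.34−173.32)/(254.48−173.32) + 201 = 99·56.02/81.16 + 201 ≈ 269.33 → 269.
O₃ 0.23182: bracket 0.18256–0.23751 → index 201–300; slope 99/0.05495, offset 0.04926.
AQI = 201 + 99/0.05495·0.04926 ≈ 289.75 ⇒ 290.
SO₂: row 545.7–706.8 (AQI 301–500). (500−301)·(614.4−545.7)/(706.8−545.7) + 301 = 199·68.7/161.1 + 301 ≈ 385.86 → 386.
PM10 115.46: bracket 94.25–165.66 → index 51–100; slope 49/71.41, offset 21.21.
AQI = 51 + 49/71.41·21.21 ≈ 65.55 ⇒ 66.
Sub-indices: NO₂→167, CO→160, PM2.5→269, O₃→290, SO₂→386, PM10→66. Overall AQI = max = 386; dominant pollutant is SO₂.
AQI 386: Hazardous.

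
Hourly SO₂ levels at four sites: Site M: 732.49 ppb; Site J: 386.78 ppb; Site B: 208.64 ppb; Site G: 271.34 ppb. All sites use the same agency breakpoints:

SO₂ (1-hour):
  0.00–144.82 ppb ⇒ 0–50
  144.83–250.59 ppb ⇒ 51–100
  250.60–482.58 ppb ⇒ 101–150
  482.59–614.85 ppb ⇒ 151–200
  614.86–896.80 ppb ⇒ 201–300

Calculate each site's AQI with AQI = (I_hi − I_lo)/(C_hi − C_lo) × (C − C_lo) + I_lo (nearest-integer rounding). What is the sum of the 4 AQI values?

558

Site M: 732.49 ∈ [614.86, 896.80] ↔ index [201, 300].
201 + (732.49−614.86)·(300−201)/(896.80−614.86) = 201 + 117.63·99/281.94 ≈ 242.30, so AQI = 242.
Site J: row 250.60–482.58 (AQI 101–150). (150−101)·(386.78−250.60)/(482.58−250.60) + 101 = 49·136.18/231.98 + 101 ≈ 129.76 → 130.
Site B: row 144.83–250.59 (AQI 51–100). (100−51)·(208.64−144.83)/(250.59−144.83) + 51 = 49·63.81/105.76 + 51 ≈ 80.56 → 81.
Site G: 271.34 lies in 250.60–482.58, so I_lo=101, I_hi=150, C_lo=250.60, C_hi=482.58.
(150−101)/(482.58−250.60) × (271.34−250.60) + 101 = 49/231.98 × 20.74 + 101 ≈ 105.38 → 105.
AQIs: Site M=242, Site J=130, Site B=81, Site G=105. Sum = 242 + 130 + 81 + 105 = 558.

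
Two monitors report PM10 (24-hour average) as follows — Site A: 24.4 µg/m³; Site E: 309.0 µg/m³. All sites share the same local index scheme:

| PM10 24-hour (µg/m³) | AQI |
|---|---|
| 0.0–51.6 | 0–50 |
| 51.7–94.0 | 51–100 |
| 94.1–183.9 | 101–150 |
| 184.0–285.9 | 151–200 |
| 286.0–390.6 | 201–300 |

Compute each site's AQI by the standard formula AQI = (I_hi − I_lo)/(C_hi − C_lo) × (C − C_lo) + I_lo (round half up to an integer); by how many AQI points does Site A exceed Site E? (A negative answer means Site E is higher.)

-199

Site A: row 0.0–51.6 (AQI 0–50). (50−0)·(24.4−0.0)/(51.6−0.0) + 0 = 50·24.4/51.6 + 0 ≈ 23.64 → 24.
Site E: 309.0 lies in 286.0–390.6, so I_lo=201, I_hi=300, C_lo=286.0, C_hi=390.6.
(300−201)/(390.6−286.0) × (309.0−286.0) + 201 = 99/104.6 × 23.0 + 201 ≈ 222.77 → 223.
AQIs: Site A=24, Site E=223. Site A (24) − Site E (223) = -199.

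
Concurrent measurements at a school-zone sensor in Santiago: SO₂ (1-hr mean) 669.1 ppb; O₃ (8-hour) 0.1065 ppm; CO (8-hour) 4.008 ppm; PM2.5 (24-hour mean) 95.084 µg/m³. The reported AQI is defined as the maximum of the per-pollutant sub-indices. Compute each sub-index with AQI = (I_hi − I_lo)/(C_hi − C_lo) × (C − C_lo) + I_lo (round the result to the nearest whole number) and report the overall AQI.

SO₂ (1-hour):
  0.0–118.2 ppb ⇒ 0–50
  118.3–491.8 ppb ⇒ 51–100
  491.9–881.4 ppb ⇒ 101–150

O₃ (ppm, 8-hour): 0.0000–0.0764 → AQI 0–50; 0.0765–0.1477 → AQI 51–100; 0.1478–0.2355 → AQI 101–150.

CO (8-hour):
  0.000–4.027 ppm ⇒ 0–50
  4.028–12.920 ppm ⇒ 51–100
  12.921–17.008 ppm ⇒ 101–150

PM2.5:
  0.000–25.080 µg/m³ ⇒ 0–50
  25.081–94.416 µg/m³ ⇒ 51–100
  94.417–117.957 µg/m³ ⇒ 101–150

SO₂: row 491.9–881.4 (AQI 101–150). (150−101)·(669.1−491.9)/(881.4−491.9) + 101 = 49·177.2/389.5 + 101 ≈ 123.29 → 123.
O₃: 0.1065 lies in 0.0765–0.1477, so I_lo=51, I_hi=100, C_lo=0.0765, C_hi=0.1477.
(100−51)/(0.1477−0.0765) × (0.1065−0.0765) + 51 = 49/0.0712 × 0.0300 + 51 ≈ 71.65 → 72.
CO: 4.008 lies in 0.000–4.027, so I_lo=0, I_hi=50, C_lo=0.000, C_hi=4.027.
(50−0)/(4.027−0.000) × (4.008−0.000) + 0 = 50/4.027 × 4.008 + 0 ≈ 49.76 → 50.
PM2.5: row 94.417–117.957 (AQI 101–150). (150−101)·(95.084−94.417)/(117.957−94.417) + 101 = 49·0.667/23.540 + 101 ≈ 102.39 → 102.
Sub-indices: SO₂→123, O₃→72, CO→50, PM2.5→102. Overall AQI = max = 123; dominant pollutant is SO₂.

123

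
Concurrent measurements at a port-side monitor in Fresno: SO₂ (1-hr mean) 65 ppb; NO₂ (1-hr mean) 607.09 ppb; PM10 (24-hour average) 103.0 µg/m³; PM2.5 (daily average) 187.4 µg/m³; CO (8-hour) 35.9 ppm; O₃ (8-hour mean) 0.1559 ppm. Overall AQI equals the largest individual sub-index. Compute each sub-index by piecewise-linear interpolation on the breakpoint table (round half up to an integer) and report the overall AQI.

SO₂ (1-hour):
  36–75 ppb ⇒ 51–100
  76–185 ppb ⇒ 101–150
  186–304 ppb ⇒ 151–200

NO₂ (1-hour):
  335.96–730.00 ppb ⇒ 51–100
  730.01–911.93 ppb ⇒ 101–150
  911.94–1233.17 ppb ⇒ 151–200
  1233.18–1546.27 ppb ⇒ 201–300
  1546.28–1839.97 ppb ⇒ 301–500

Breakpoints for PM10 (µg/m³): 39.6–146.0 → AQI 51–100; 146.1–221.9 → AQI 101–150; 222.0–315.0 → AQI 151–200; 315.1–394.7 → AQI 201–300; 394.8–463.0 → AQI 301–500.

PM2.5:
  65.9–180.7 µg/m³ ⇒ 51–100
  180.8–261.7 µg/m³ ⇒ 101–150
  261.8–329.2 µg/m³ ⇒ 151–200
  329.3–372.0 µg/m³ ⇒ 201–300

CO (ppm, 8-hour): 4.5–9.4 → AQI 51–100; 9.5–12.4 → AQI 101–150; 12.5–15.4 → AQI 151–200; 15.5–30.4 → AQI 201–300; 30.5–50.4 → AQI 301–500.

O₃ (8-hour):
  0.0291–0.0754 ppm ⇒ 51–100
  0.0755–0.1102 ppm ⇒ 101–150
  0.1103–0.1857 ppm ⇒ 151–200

SO₂: row 36–75 (AQI 51–100). (100−51)·(65−36)/(75−36) + 51 = 49·29/39 + 51 ≈ 87.44 → 87.
NO₂ 607.09: bracket 335.96–730.00 → index 51–100; slope 49/394.04, offset 271.13.
AQI = 51 + 49/394.04·271.13 ≈ 84.72 ⇒ 85.
PM10: row 39.6–146.0 (AQI 51–100). (100−51)·(103.0−39.6)/(146.0−39.6) + 51 = 49·63.4/106.4 + 51 ≈ 80.20 → 80.
PM2.5: 187.4 lies in 180.8–261.7, so I_lo=101, I_hi=150, C_lo=180.8, C_hi=261.7.
(150−101)/(261.7−180.8) × (187.4−180.8) + 101 = 49/80.9 × 6.6 + 101 ≈ 105.00 → 105.
CO 35.9: bracket 30.5–50.4 → index 301–500; slope 199/19.9, offset 5.4.
AQI = 301 + 199/19.9·5.4 ≈ 355.00 ⇒ 355.
O₃ 0.1559: bracket 0.1103–0.1857 → index 151–200; slope 49/0.0754, offset 0.0456.
AQI = 151 + 49/0.0754·0.0456 ≈ 180.63 ⇒ 181.
Sub-indices: SO₂→87, NO₂→85, PM10→80, PM2.5→105, CO→355, O₃→181. Overall AQI = max = 355; dominant pollutant is CO.
AQI 355: Hazardous.

355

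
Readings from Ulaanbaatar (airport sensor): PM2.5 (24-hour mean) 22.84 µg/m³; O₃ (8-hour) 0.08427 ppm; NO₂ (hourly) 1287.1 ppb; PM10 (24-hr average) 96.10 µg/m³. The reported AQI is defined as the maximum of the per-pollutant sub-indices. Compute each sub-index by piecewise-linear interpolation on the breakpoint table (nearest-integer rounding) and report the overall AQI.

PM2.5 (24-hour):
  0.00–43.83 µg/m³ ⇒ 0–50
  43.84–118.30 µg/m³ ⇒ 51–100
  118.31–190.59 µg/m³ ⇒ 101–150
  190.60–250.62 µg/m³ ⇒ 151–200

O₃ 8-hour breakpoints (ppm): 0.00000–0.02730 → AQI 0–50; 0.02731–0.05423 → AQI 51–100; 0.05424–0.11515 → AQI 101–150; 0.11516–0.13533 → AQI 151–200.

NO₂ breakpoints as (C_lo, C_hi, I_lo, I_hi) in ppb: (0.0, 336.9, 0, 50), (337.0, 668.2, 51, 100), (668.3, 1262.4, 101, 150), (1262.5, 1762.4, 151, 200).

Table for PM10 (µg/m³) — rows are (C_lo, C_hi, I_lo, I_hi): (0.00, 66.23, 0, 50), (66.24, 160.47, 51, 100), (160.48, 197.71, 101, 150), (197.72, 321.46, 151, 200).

153

PM2.5: row 0.00–43.83 (AQI 0–50). (50−0)·(22.84−0.00)/(43.83−0.00) + 0 = 50·22.84/43.83 + 0 ≈ 26.06 → 26.
O₃: 0.08427 lies in 0.05424–0.11515, so I_lo=101, I_hi=150, C_lo=0.05424, C_hi=0.11515.
(150−101)/(0.11515−0.05424) × (0.08427−0.05424) + 101 = 49/0.06091 × 0.03003 + 101 ≈ 125.16 → 125.
NO₂: 1287.1 ∈ [1262.5, 1762.4] ↔ index [151, 200].
151 + (1287.1−1262.5)·(200−151)/(1762.4−1262.5) = 151 + 24.6·49/499.9 ≈ 153.41, so AQI = 153.
PM10: row 66.24–160.47 (AQI 51–100). (100−51)·(96.10−66.24)/(160.47−66.24) + 51 = 49·29.86/94.23 + 51 ≈ 66.53 → 67.
Sub-indices: PM2.5→26, O₃→125, NO₂→153, PM10→67. Overall AQI = max = 153; dominant pollutant is NO₂.
AQI 153: Unhealthy.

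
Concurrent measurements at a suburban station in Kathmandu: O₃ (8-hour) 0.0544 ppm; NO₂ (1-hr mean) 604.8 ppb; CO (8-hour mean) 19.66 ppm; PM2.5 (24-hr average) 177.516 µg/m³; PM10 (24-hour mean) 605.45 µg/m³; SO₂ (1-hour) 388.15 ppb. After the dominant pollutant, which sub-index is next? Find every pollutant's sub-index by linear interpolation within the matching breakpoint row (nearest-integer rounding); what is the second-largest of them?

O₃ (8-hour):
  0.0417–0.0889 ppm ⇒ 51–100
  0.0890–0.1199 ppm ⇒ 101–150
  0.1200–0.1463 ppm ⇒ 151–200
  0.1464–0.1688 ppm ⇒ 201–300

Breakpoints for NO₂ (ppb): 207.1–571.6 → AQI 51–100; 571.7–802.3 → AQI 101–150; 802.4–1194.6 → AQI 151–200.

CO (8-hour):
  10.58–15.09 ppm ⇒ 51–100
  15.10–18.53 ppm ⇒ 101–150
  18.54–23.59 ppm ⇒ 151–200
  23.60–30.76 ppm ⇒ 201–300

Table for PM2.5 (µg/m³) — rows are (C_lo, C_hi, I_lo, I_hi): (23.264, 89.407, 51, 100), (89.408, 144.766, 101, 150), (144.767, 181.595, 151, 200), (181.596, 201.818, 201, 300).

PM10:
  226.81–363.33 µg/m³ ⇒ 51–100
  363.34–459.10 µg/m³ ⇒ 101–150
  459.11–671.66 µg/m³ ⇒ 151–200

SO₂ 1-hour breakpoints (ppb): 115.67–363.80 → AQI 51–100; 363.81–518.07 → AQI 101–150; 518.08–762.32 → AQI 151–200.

185

O₃: 0.0544 ∈ [0.0417, 0.0889] ↔ index [51, 100].
51 + (0.0544−0.0417)·(100−51)/(0.0889−0.0417) = 51 + 0.0127·49/0.0472 ≈ 64.18, so AQI = 64.
NO₂ 604.8: bracket 571.7–802.3 → index 101–150; slope 49/230.6, offset 33.1.
AQI = 101 + 49/230.6·33.1 ≈ 108.03 ⇒ 108.
CO: 19.66 lies in 18.54–23.59, so I_lo=151, I_hi=200, C_lo=18.54, C_hi=23.59.
(200−151)/(23.59−18.54) × (19.66−18.54) + 151 = 49/5.05 × 1.12 + 151 ≈ 161.87 → 162.
PM2.5: row 144.767–181.595 (AQI 151–200). (200−151)·(177.516−144.767)/(181.595−144.767) + 151 = 49·32.749/36.828 + 151 ≈ 194.57 → 195.
PM10: 605.45 lies in 459.11–671.66, so I_lo=151, I_hi=200, C_lo=459.11, C_hi=671.66.
(200−151)/(671.66−459.11) × (605.45−459.11) + 151 = 49/212.55 × 146.34 + 151 ≈ 184.74 → 185.
SO₂ 388.15: bracket 363.81–518.07 → index 101–150; slope 49/154.26, offset 24.34.
AQI = 101 + 49/154.26·24.34 ≈ 108.73 ⇒ 109.
Sub-indices: O₃→64, NO₂→108, CO→162, PM2.5→195, PM10→185, SO₂→109. Ranked high→low: 195, 185, 162, 109, 108, 64. Second-highest sub-index = 185.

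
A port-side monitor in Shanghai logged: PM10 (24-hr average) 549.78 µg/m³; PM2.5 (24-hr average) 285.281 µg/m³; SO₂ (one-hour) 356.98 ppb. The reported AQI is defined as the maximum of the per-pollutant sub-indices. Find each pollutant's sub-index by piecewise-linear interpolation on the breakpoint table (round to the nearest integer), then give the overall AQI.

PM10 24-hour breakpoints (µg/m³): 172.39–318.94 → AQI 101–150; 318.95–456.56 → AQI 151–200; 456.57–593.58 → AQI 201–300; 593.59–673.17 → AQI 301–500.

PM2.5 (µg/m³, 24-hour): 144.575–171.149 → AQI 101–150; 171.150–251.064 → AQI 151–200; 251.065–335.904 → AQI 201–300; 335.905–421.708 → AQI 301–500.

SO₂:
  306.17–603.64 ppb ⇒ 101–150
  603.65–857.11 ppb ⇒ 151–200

PM10: row 456.57–593.58 (AQI 201–300). (300−201)·(549.78−456.57)/(593.58−456.57) + 201 = 99·93.21/137.01 + 201 ≈ 268.35 → 268.
PM2.5: 285.281 lies in 251.065–335.904, so I_lo=201, I_hi=300, C_lo=251.065, C_hi=335.904.
(300−201)/(335.904−251.065) × (285.281−251.065) + 201 = 99/84.839 × 34.216 + 201 ≈ 240.93 → 241.
SO₂ 356.98: bracket 306.17–603.64 → index 101–150; slope 49/297.47, offset 50.81.
AQI = 101 + 49/297.47·50.81 ≈ 109.37 ⇒ 109.
Sub-indices: PM10→268, PM2.5→241, SO₂→109. Overall AQI = max = 268; dominant pollutant is PM10.

268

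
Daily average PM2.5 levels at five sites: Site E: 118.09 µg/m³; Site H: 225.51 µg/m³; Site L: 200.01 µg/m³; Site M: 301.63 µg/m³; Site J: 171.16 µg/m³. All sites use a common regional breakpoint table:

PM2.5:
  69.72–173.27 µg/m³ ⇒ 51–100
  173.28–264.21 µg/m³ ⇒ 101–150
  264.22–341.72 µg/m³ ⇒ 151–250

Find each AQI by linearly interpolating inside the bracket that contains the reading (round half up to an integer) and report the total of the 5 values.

Site E: 118.09 lies in 69.72–173.27, so I_lo=51, I_hi=100, C_lo=69.72, C_hi=173.27.
(100−51)/(173.27−69.72) × (118.09−69.72) + 51 = 49/103.55 × 48.37 + 51 ≈ 73.89 → 74.
Site H: 225.51 ∈ [173.28, 264.21] ↔ index [101, 150].
101 + (225.51−173.28)·(150−101)/(264.21−173.28) = 101 + 52.23·49/90.93 ≈ 129.15, so AQI = 129.
Site L: 200.01 lies in 173.28–264.21, so I_lo=101, I_hi=150, C_lo=173.28, C_hi=264.21.
(150−101)/(264.21−173.28) × (200.01−173.28) + 101 = 49/90.93 × 26.73 + 101 ≈ 115.40 → 115.
Site M: row 264.22–341.72 (AQI 151–250). (250−151)·(301.63−264.22)/(341.72−264.22) + 151 = 99·37.41/77.50 + 151 ≈ 198.79 → 199.
Site J: row 69.72–173.27 (AQI 51–100). (100−51)·(171.16−69.72)/(173.27−69.72) + 51 = 49·101.44/103.55 + 51 ≈ 99.00 → 99.
AQIs: Site E=74, Site H=129, Site L=115, Site M=199, Site J=99. Sum = 74 + 129 + 115 + 199 + 99 = 616.

616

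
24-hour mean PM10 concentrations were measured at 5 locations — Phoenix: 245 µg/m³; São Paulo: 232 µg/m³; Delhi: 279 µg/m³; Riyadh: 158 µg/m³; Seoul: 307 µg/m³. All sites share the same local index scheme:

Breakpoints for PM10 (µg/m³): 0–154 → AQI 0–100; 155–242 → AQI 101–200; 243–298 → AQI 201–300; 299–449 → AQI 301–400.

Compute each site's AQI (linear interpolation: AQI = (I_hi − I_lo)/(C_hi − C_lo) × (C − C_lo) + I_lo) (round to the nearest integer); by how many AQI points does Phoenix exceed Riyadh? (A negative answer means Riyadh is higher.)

Phoenix: row 243–298 (AQI 201–300). (300−201)·(245−243)/(298−243) + 201 = 99·2/55 + 201 ≈ 204.60 → 205.
São Paulo: row 155–242 (AQI 101–200). (200−101)·(232−155)/(242−155) + 101 = 99·77/87 + 101 ≈ 188.62 → 189.
Delhi 279: bracket 243–298 → index 201–300; slope 99/55, offset 36.
AQI = 201 + 99/55·36 ≈ 265.80 ⇒ 266.
Riyadh: 158 lies in 155–242, so I_lo=101, I_hi=200, C_lo=155, C_hi=242.
(200−101)/(242−155) × (158−155) + 101 = 99/87 × 3 + 101 ≈ 104.41 → 104.
Seoul: 307 ∈ [299, 449] ↔ index [301, 400].
301 + (307−299)·(400−301)/(449−299) = 301 + 8·99/150 ≈ 306.28, so AQI = 306.
AQIs: Phoenix=205, São Paulo=189, Delhi=266, Riyadh=104, Seoul=306. Phoenix (205) − Riyadh (104) = 101.

101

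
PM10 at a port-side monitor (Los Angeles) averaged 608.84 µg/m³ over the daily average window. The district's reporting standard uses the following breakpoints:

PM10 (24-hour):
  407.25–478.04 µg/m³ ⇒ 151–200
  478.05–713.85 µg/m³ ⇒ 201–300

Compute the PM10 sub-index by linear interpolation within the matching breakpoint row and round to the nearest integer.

PM10: 608.84 lies in 478.05–713.85, so I_lo=201, I_hi=300, C_lo=478.05, C_hi=713.85.
(300−201)/(713.85−478.05) × (608.84−478.05) + 201 = 99/235.80 × 130.79 + 201 ≈ 255.91 → 256.

256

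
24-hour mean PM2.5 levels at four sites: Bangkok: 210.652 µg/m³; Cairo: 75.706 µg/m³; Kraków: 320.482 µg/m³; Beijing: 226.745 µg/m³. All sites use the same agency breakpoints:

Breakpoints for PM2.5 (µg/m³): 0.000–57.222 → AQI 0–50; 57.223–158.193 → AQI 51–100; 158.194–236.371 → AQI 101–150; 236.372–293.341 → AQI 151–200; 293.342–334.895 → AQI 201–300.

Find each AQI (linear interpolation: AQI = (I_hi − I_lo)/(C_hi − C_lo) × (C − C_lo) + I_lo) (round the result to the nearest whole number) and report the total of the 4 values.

Bangkok 210.652: bracket 158.194–236.371 → index 101–150; slope 49/78.177, offset 52.458.
AQI = 101 + 49/78.177·52.458 ≈ 133.88 ⇒ 134.
Cairo: 75.706 ∈ [57.223, 158.193] ↔ index [51, 100].
51 + (75.706−57.223)·(100−51)/(158.193−57.223) = 51 + 18.483·49/100.970 ≈ 59.97, so AQI = 60.
Kraków 320.482: bracket 293.342–334.895 → index 201–300; slope 99/41.553, offset 27.140.
AQI = 201 + 99/41.553·27.140 ≈ 265.66 ⇒ 266.
Beijing 226.745: bracket 158.194–236.371 → index 101–150; slope 49/78.177, offset 68.551.
AQI = 101 + 49/78.177·68.551 ≈ 143.97 ⇒ 144.
AQIs: Bangkok=134, Cairo=60, Kraków=266, Beijing=144. Sum = 134 + 60 + 266 + 144 = 604.

604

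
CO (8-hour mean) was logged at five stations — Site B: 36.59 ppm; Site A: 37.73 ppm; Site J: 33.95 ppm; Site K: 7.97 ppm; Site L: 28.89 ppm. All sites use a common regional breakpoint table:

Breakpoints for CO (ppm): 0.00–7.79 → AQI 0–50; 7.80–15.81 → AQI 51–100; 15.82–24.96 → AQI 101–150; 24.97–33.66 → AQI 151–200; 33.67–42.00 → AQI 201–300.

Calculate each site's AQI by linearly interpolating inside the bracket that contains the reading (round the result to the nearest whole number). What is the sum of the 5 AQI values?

Site B: 36.59 lies in 33.67–42.00, so I_lo=201, I_hi=300, C_lo=33.67, C_hi=42.00.
(300−201)/(42.00−33.67) × (36.59−33.67) + 201 = 99/8.33 × 2.92 + 201 ≈ 235.70 → 236.
Site A: row 33.67–42.00 (AQI 201–300). (300−201)·(37.73−33.67)/(42.00−33.67) + 201 = 99·4.06/8.33 + 201 ≈ 249.25 → 249.
Site J 33.95: bracket 33.67–42.00 → index 201–300; slope 99/8.33, offset 0.28.
AQI = 201 + 99/8.33·0.28 ≈ 204.33 ⇒ 204.
Site K: 7.97 lies in 7.80–15.81, so I_lo=51, I_hi=100, C_lo=7.80, C_hi=15.81.
(100−51)/(15.81−7.80) × (7.97−7.80) + 51 = 49/8.01 × 0.17 + 51 ≈ 52.04 → 52.
Site L: 28.89 lies in 24.97–33.66, so I_lo=151, I_hi=200, C_lo=24.97, C_hi=33.66.
(200−151)/(33.66−24.97) × (28.89−24.97) + 151 = 49/8.69 × 3.92 + 151 ≈ 173.10 → 173.
AQIs: Site B=236, Site A=249, Site J=204, Site K=52, Site L=173. Sum = 236 + 249 + 204 + 52 + 173 = 914.

914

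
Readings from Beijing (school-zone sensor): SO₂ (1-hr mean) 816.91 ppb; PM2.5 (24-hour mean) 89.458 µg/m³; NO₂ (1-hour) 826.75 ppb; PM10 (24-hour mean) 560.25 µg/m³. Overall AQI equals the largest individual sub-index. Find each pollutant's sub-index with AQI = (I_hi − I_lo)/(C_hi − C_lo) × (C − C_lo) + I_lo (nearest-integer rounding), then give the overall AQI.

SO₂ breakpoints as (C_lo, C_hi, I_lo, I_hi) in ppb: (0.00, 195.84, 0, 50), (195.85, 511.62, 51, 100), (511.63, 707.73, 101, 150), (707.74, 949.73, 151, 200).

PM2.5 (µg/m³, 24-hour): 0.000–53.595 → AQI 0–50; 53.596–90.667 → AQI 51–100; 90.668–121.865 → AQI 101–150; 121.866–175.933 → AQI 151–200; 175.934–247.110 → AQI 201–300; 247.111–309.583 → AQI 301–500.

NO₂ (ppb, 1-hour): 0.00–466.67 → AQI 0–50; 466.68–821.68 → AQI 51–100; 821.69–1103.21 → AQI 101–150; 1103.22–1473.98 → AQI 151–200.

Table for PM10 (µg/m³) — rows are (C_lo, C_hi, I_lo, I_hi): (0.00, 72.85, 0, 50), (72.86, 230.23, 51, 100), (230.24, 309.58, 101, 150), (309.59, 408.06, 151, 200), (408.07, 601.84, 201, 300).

279

SO₂: 816.91 ∈ [707.74, 949.73] ↔ index [151, 200].
151 + (816.91−707.74)·(200−151)/(949.73−707.74) = 151 + 109.17·49/241.99 ≈ 173.11, so AQI = 173.
PM2.5: row 53.596–90.667 (AQI 51–100). (100−51)·(89.458−53.596)/(90.667−53.596) + 51 = 49·35.862/37.071 + 51 ≈ 98.40 → 98.
NO₂ 826.75: bracket 821.69–1103.21 → index 101–150; slope 49/281.52, offset 5.06.
AQI = 101 + 49/281.52·5.06 ≈ 101.88 ⇒ 102.
PM10: row 408.07–601.84 (AQI 201–300). (300−201)·(560.25−408.07)/(601.84−408.07) + 201 = 99·152.18/193.77 + 201 ≈ 278.75 → 279.
Sub-indices: SO₂→173, PM2.5→98, NO₂→102, PM10→279. Overall AQI = max = 279; dominant pollutant is PM10.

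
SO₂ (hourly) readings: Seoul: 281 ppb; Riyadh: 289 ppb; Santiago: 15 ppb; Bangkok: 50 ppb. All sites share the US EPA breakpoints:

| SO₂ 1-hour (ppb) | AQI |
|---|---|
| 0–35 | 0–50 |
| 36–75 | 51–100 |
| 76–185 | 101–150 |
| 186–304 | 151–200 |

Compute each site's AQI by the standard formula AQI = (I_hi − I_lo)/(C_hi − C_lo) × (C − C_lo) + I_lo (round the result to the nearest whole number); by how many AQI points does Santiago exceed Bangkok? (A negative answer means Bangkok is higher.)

-48

Seoul 281: bracket 186–304 → index 151–200; slope 49/118, offset 95.
AQI = 151 + 49/118·95 ≈ 190.45 ⇒ 190.
Riyadh: row 186–304 (AQI 151–200). (200−151)·(289−186)/(304−186) + 151 = 49·103/118 + 151 ≈ 193.77 → 194.
Santiago: 15 lies in 0–35, so I_lo=0, I_hi=50, C_lo=0, C_hi=35.
(50−0)/(35−0) × (15−0) + 0 = 50/35 × 15 + 0 ≈ 21.43 → 21.
Bangkok: 50 ∈ [36, 75] ↔ index [51, 100].
51 + (50−36)·(100−51)/(75−36) = 51 + 14·49/39 ≈ 68.59, so AQI = 69.
AQIs: Seoul=190, Riyadh=194, Santiago=21, Bangkok=69. Santiago (21) − Bangkok (69) = -48.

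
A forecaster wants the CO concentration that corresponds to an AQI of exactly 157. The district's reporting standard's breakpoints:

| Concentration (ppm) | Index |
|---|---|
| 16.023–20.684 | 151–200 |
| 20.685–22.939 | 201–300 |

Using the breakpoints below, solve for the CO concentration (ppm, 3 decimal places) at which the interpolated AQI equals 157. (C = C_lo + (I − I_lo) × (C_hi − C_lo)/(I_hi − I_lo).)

16.594

AQI 157 lies in the 151–200 band, which corresponds to 16.023–20.684 ppm.
C = 16.023 + (157−151)×(20.684−16.023)/(200−151) = 16.023 + 6×4.661/49 ≈ 16.59373 ppm → 16.594 ppm to 3 dp.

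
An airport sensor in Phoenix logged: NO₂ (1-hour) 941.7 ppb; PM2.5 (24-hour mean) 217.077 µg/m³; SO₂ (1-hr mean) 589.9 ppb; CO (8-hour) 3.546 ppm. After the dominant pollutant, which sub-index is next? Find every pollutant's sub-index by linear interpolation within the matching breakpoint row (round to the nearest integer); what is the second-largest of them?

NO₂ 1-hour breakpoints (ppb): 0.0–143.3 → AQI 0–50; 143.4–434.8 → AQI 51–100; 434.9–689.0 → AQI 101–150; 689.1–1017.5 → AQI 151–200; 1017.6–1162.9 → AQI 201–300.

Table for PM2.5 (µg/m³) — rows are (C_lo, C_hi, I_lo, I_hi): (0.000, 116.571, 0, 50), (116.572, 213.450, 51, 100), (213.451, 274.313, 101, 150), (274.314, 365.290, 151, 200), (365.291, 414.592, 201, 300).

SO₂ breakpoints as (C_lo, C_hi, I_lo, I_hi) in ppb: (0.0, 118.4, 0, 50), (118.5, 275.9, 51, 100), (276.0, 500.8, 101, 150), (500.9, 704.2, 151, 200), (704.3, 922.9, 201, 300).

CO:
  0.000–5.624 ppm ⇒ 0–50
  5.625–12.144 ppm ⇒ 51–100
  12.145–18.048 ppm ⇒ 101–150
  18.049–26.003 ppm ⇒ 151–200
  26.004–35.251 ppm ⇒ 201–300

NO₂: 941.7 lies in 689.1–1017.5, so I_lo=151, I_hi=200, C_lo=689.1, C_hi=1017.5.
(200−151)/(1017.5−689.1) × (941.7−689.1) + 151 = 49/328.4 × 252.6 + 151 ≈ 188.69 → 189.
PM2.5: 217.077 lies in 213.451–274.313, so I_lo=101, I_hi=150, C_lo=213.451, C_hi=274.313.
(150−101)/(274.313−213.451) × (217.077−213.451) + 101 = 49/60.862 × 3.626 + 101 ≈ 103.92 → 104.
SO₂ 589.9: bracket 500.9–704.2 → index 151–200; slope 49/203.3, offset 89.0.
AQI = 151 + 49/203.3·89.0 ≈ 172.45 ⇒ 172.
CO: 3.546 lies in 0.000–5.624, so I_lo=0, I_hi=50, C_lo=0.000, C_hi=5.624.
(50−0)/(5.624−0.000) × (3.546−0.000) + 0 = 50/5.624 × 3.546 + 0 ≈ 31.53 → 32.
Sub-indices: NO₂→189, PM2.5→104, SO₂→172, CO→32. Ranked high→low: 189, 172, 104, 32. Second-highest sub-index = 172.

172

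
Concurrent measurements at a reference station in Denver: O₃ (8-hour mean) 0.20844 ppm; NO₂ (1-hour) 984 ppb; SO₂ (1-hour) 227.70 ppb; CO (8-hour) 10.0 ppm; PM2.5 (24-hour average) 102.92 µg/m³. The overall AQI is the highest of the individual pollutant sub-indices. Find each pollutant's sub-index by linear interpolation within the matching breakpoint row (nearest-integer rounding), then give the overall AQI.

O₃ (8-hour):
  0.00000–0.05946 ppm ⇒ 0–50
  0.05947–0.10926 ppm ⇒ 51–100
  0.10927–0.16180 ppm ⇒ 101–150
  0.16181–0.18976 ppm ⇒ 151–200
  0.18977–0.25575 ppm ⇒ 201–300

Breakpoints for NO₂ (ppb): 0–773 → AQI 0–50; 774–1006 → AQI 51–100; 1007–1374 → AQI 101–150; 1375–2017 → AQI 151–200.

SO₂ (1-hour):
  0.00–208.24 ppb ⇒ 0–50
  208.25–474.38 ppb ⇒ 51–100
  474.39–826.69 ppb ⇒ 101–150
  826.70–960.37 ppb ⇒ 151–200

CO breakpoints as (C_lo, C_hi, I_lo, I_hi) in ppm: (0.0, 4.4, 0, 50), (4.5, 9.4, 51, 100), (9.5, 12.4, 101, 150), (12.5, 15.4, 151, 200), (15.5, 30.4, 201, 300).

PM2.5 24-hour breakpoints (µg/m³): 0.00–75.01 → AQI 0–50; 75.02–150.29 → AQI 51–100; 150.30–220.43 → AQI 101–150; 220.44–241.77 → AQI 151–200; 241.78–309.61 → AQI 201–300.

O₃ 0.20844: bracket 0.18977–0.25575 → index 201–300; slope 99/0.06598, offset 0.01867.
AQI = 201 + 99/0.06598·0.01867 ≈ 229.01 ⇒ 229.
NO₂: 984 lies in 774–1006, so I_lo=51, I_hi=100, C_lo=774, C_hi=1006.
(100−51)/(1006−774) × (984−774) + 51 = 49/232 × 210 + 51 ≈ 95.35 → 95.
SO₂ 227.70: bracket 208.25–474.38 → index 51–100; slope 49/266.13, offset 19.45.
AQI = 51 + 49/266.13·19.45 ≈ 54.58 ⇒ 55.
CO 10.0: bracket 9.5–12.4 → index 101–150; slope 49/2.9, offset 0.5.
AQI = 101 + 49/2.9·0.5 ≈ 109.45 ⇒ 109.
PM2.5: 102.92 lies in 75.02–150.29, so I_lo=51, I_hi=100, C_lo=75.02, C_hi=150.29.
(100−51)/(150.29−75.02) × (102.92−75.02) + 51 = 49/75.27 × 27.90 + 51 ≈ 69.16 → 69.
Sub-indices: O₃→229, NO₂→95, SO₂→55, CO→109, PM2.5→69. Overall AQI = max = 229; dominant pollutant is O₃.
AQI 229: Very Unhealthy.

229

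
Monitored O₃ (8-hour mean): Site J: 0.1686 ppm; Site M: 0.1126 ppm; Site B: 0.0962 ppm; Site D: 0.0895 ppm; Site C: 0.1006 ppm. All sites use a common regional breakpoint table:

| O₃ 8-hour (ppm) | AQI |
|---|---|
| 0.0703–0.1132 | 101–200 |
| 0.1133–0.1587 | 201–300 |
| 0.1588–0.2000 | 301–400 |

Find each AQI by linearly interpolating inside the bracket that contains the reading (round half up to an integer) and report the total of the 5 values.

Site J 0.1686: bracket 0.1588–0.2000 → index 301–400; slope 99/0.0412, offset 0.0098.
AQI = 301 + 99/0.0412·0.0098 ≈ 324.55 ⇒ 325.
Site M: 0.1126 ∈ [0.0703, 0.1132] ↔ index [101, 200].
101 + (0.1126−0.0703)·(200−101)/(0.1132−0.0703) = 101 + 0.0423·99/0.0429 ≈ 198.62, so AQI = 199.
Site B: 0.0962 lies in 0.0703–0.1132, so I_lo=101, I_hi=200, C_lo=0.0703, C_hi=0.1132.
(200−101)/(0.1132−0.0703) × (0.0962−0.0703) + 101 = 99/0.0429 × 0.0259 + 101 ≈ 160.77 → 161.
Site D: row 0.0703–0.1132 (AQI 101–200). (200−101)·(0.0895−0.0703)/(0.1132−0.0703) + 101 = 99·0.0192/0.0429 + 101 ≈ 145.31 → 145.
Site C: row 0.0703–0.1132 (AQI 101–200). (200−101)·(0.1006−0.0703)/(0.1132−0.0703) + 101 = 99·0.0303/0.0429 + 101 ≈ 170.92 → 171.
AQIs: Site J=325, Site M=199, Site B=161, Site D=145, Site C=171. Sum = 325 + 199 + 161 + 145 + 171 = 1001.

1001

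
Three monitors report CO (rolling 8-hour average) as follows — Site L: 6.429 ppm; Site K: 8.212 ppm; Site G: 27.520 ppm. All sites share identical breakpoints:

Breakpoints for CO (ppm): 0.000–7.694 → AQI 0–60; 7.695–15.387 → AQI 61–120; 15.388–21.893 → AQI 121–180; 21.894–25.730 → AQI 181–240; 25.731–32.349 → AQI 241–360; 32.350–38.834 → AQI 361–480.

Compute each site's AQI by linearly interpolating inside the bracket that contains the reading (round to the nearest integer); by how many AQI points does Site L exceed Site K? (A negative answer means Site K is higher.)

-15

Site L 6.429: bracket 0.000–7.694 → index 0–60; slope 60/7.694, offset 6.429.
AQI = 0 + 60/7.694·6.429 ≈ 50.14 ⇒ 50.
Site K 8.212: bracket 7.695–15.387 → index 61–120; slope 59/7.692, offset 0.517.
AQI = 61 + 59/7.692·0.517 ≈ 64.97 ⇒ 65.
Site G 27.520: bracket 25.731–32.349 → index 241–360; slope 119/6.618, offset 1.789.
AQI = 241 + 119/6.618·1.789 ≈ 273.17 ⇒ 273.
AQIs: Site L=50, Site K=65, Site G=273. Site L (50) − Site K (65) = -15.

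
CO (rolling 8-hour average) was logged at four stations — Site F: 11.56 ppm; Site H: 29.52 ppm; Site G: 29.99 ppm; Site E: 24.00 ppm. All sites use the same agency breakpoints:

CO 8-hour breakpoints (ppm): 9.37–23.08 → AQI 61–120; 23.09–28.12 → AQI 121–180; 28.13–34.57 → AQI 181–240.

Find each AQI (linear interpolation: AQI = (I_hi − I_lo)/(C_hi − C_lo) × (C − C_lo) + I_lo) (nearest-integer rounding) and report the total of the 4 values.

594

Site F: 11.56 lies in 9.37–23.08, so I_lo=61, I_hi=120, C_lo=9.37, C_hi=23.08.
(120−61)/(23.08−9.37) × (11.56−9.37) + 61 = 59/13.71 × 2.19 + 61 ≈ 70.42 → 70.
Site H: row 28.13–34.57 (AQI 181–240). (240−181)·(29.52−28.13)/(34.57−28.13) + 181 = 59·1.39/6.44 + 181 ≈ 193.73 → 194.
Site G: 29.99 lies in 28.13–34.57, so I_lo=181, I_hi=240, C_lo=28.13, C_hi=34.57.
(240−181)/(34.57−28.13) × (29.99−28.13) + 181 = 59/6.44 × 1.86 + 181 ≈ 198.04 → 198.
Site E: 24.00 lies in 23.09–28.12, so I_lo=121, I_hi=180, C_lo=23.09, C_hi=28.12.
(180−121)/(28.12−23.09) × (24.00−23.09) + 121 = 59/5.03 × 0.91 + 121 ≈ 131.67 → 132.
AQIs: Site F=70, Site H=194, Site G=198, Site E=132. Sum = 70 + 194 + 198 + 132 = 594.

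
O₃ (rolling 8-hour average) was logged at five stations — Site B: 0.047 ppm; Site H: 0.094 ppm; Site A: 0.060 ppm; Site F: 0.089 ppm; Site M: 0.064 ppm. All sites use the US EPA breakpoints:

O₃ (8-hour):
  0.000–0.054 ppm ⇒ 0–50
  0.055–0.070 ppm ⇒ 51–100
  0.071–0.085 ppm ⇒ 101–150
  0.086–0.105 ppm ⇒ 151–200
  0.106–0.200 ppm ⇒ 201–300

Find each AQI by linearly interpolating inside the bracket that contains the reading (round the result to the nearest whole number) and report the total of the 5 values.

522

Site B 0.047: bracket 0.000–0.054 → index 0–50; slope 50/0.054, offset 0.047.
AQI = 0 + 50/0.054·0.047 ≈ 43.52 ⇒ 44.
Site H: 0.094 lies in 0.086–0.105, so I_lo=151, I_hi=200, C_lo=0.086, C_hi=0.105.
(200−151)/(0.105−0.086) × (0.094−0.086) + 151 = 49/0.019 × 0.008 + 151 ≈ 171.63 → 172.
Site A: row 0.055–0.070 (AQI 51–100). (100−51)·(0.060−0.055)/(0.070−0.055) + 51 = 49·0.005/0.015 + 51 ≈ 67.33 → 67.
Site F: 0.089 ∈ [0.086, 0.105] ↔ index [151, 200].
151 + (0.089−0.086)·(200−151)/(0.105−0.086) = 151 + 0.003·49/0.019 ≈ 158.74, so AQI = 159.
Site M: row 0.055–0.070 (AQI 51–100). (100−51)·(0.064−0.055)/(0.070−0.055) + 51 = 49·0.009/0.015 + 51 ≈ 80.40 → 80.
AQIs: Site B=44, Site H=172, Site A=67, Site F=159, Site M=80. Sum = 44 + 172 + 67 + 159 + 80 = 522.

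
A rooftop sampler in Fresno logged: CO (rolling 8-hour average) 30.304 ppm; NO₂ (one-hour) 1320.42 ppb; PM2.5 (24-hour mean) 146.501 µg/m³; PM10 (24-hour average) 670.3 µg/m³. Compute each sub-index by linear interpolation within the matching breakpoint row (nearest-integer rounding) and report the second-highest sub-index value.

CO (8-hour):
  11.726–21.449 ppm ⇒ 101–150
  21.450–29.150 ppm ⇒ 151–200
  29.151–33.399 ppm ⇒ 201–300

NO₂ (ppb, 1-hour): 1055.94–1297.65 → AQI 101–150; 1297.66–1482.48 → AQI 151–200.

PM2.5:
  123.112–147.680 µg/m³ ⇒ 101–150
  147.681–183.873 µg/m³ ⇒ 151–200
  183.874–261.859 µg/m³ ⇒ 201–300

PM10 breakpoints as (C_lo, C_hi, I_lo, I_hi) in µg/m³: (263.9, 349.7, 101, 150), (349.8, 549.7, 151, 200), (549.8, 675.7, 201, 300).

228

CO 30.304: bracket 29.151–33.399 → index 201–300; slope 99/4.248, offset 1.153.
AQI = 201 + 99/4.248·1.153 ≈ 227.87 ⇒ 228.
NO₂ 1320.42: bracket 1297.66–1482.48 → index 151–200; slope 49/184.82, offset 22.76.
AQI = 151 + 49/184.82·22.76 ≈ 157.03 ⇒ 157.
PM2.5: 146.501 lies in 123.112–147.680, so I_lo=101, I_hi=150, C_lo=123.112, C_hi=147.680.
(150−101)/(147.680−123.112) × (146.501−123.112) + 101 = 49/24.568 × 23.389 + 101 ≈ 147.65 → 148.
PM10: 670.3 ∈ [549.8, 675.7] ↔ index [201, 300].
201 + (670.3−549.8)·(300−201)/(675.7−549.8) = 201 + 120.5·99/125.9 ≈ 295.75, so AQI = 296.
Sub-indices: CO→228, NO₂→157, PM2.5→148, PM10→296. Ranked high→low: 296, 228, 157, 148. Second-highest sub-index = 228.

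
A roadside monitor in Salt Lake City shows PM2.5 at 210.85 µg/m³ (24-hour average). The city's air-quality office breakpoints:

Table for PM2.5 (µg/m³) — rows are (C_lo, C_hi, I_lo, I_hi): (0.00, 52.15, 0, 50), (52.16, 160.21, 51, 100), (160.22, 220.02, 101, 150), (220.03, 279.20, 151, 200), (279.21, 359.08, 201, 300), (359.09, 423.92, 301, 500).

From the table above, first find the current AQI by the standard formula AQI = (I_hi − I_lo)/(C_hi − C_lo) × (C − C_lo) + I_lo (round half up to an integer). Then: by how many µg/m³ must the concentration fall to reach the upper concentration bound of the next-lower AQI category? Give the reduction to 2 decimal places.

50.64

PM2.5: 210.85 ∈ [160.22, 220.02] ↔ index [101, 150].
101 + (210.85−160.22)·(150−101)/(220.02−160.22) = 101 + 50.63·49/59.80 ≈ 142.49, so AQI = 142.
Current AQI 142 is in the Unhealthy for Sensitive Groups range (101–150). The next-lower category tops out at AQI 100, whose upper concentration bound is 160.21 µg/m³.
Reduction needed = 210.85 − 160.21 = 50.64 µg/m³.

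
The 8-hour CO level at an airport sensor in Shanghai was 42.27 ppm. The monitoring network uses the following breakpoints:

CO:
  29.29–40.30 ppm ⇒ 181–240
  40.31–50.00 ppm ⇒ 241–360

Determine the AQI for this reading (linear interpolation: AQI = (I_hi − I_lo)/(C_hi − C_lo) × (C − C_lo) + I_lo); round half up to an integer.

CO: 42.27 ∈ [40.31, 50.00] ↔ index [241, 360].
241 + (42.27−40.31)·(360−241)/(50.00−40.31) = 241 + 1.96·119/9.69 ≈ 265.07, so AQI = 265.

265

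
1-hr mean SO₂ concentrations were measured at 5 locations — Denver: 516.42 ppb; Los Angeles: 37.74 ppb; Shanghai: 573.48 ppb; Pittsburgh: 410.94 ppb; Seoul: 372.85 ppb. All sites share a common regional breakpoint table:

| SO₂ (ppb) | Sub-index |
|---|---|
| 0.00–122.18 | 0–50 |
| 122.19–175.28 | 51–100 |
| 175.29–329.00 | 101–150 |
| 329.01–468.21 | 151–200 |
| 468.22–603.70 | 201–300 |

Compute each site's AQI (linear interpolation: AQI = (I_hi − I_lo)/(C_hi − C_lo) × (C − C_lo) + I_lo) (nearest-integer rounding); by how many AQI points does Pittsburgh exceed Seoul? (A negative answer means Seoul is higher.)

Denver: 516.42 ∈ [468.22, 603.70] ↔ index [201, 300].
201 + (516.42−468.22)·(300−201)/(603.70−468.22) = 201 + 48.20·99/135.48 ≈ 236.22, so AQI = 236.
Los Angeles: 37.74 ∈ [0.00, 122.18] ↔ index [0, 50].
0 + (37.74−0.00)·(50−0)/(122.18−0.00) = 0 + 37.74·50/122.18 ≈ 15.44, so AQI = 15.
Shanghai: 573.48 lies in 468.22–603.70, so I_lo=201, I_hi=300, C_lo=468.22, C_hi=603.70.
(300−201)/(603.70−468.22) × (573.48−468.22) + 201 = 99/135.48 × 105.26 + 201 ≈ 277.92 → 278.
Pittsburgh: 410.94 lies in 329.01–468.21, so I_lo=151, I_hi=200, C_lo=329.01, C_hi=468.21.
(200−151)/(468.21−329.01) × (410.94−329.01) + 151 = 49/139.20 × 81.93 + 151 ≈ 179.84 → 180.
Seoul 372.85: bracket 329.01–468.21 → index 151–200; slope 49/139.20, offset 43.84.
AQI = 151 + 49/139.20·43.84 ≈ 166.43 ⇒ 166.
AQIs: Denver=236, Los Angeles=15, Shanghai=278, Pittsburgh=180, Seoul=166. Pittsburgh (180) − Seoul (166) = 14.

14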